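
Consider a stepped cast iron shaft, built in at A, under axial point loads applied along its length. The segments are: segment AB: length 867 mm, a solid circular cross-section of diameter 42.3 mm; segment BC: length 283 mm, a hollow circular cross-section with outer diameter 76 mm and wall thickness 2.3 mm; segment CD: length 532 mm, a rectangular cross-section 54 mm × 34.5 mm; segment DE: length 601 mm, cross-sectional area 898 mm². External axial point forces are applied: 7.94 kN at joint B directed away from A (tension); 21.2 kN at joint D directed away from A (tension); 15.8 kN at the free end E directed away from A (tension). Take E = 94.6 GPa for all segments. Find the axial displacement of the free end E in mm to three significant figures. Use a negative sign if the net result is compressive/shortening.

0.724 mm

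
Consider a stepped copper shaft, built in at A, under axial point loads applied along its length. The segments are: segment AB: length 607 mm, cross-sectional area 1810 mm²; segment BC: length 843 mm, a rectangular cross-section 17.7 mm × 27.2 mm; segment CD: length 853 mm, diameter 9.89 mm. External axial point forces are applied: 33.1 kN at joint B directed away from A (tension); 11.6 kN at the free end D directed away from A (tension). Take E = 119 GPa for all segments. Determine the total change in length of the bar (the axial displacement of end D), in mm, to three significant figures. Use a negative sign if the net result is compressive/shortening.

1.38 mm

Internal axial forces (sectioning from the free end, tension +): N_CD = 11.6 kN, N_BC = 11.6 kN, N_AB = 44.7 kN.
A_BC = 481.4 mm².
A_CD = 76.82 mm².
δ_AB = 44700·607/(1810·119000) = 0.126 mm
δ_BC = 11600·843/(481.4·119000) = 0.1707 mm
δ_CD = 11600·853/(76.82·119000) = 1.082 mm
δ = Σδ_i = 1.379 mm.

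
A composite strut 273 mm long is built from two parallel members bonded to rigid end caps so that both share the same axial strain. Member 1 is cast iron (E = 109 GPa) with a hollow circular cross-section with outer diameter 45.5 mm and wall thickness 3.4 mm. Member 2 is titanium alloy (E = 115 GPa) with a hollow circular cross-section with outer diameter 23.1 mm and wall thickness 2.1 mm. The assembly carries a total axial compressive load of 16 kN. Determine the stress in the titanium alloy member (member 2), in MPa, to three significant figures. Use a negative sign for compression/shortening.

-28.3 MPa

A_1 = 449.7 mm².
A_2 = 138.5 mm².
Equal strain + equilibrium ⇒ each member carries load in proportion to AE: A₁E₁ = 49020000 N, A₂E₂ = 15930000 N, ΣAE = 64950000 N.
σ₂ = P·E₂/ΣAE = -16000·115000/64950000 = -28.33 MPa.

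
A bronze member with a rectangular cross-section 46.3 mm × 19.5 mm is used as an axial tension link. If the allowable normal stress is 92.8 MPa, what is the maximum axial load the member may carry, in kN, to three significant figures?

A = 902.8 mm².
P_max = σ_allow · A = 92.8 · 902.8 = 83780 N = 83.78 kN.

83.8 kN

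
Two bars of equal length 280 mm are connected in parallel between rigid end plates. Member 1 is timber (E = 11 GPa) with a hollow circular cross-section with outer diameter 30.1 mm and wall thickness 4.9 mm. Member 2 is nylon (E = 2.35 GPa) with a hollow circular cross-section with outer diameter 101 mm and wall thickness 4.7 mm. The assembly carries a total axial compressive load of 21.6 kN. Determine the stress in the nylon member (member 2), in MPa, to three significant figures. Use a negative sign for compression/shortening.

-6.67 MPa

A_1 = 387.9 mm².
A_2 = 1422 mm².
Equal strain + equilibrium ⇒ each member carries load in proportion to AE: A₁E₁ = 4267000 N, A₂E₂ = 3342000 N, ΣAE = 7609000 N.
σ₂ = P·E₂/ΣAE = -21600·2350/7609000 = -6.671 MPa.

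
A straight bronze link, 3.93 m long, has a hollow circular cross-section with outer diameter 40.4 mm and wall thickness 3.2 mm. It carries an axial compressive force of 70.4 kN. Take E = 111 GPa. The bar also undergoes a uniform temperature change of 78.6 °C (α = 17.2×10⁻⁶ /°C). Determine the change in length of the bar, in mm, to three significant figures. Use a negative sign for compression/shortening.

A = 374 mm².
δ_mech = NL/(AE) = -70400·3930/(374·111000) = -6.665 mm.
δ_thermal = αLΔT = 17.2e-6·3930·78.6 = 5.313 mm.
δ = δ_mech + δ_thermal = -1.352 mm.

-1.35 mm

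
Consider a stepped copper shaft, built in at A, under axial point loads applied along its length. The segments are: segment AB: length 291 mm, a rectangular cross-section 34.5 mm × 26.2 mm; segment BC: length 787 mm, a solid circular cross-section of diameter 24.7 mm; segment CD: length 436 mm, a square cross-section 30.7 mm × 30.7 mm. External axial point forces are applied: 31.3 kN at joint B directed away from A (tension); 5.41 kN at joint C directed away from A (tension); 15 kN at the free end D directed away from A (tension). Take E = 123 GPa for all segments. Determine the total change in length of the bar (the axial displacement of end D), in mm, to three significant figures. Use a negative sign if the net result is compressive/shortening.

0.464 mm

Internal axial forces (sectioning from the free end, tension +): N_CD = 15 kN, N_BC = 20.41 kN, N_AB = 51.71 kN.
A_AB = 903.9 mm².
A_BC = 479.2 mm².
A_CD = 942.5 mm².
δ_AB = 51710·291/(903.9·123000) = 0.1353 mm
δ_BC = 20410·787/(479.2·123000) = 0.2725 mm
δ_CD = 15000·436/(942.5·123000) = 0.05642 mm
δ = Σδ_i = 0.4643 mm.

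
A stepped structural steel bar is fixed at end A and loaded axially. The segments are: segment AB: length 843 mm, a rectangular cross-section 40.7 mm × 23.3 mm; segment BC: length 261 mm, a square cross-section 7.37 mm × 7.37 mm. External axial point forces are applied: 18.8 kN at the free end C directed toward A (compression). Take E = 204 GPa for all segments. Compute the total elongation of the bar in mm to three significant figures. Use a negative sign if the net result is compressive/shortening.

Internal axial forces (sectioning from the free end, tension +): N_BC = -18.8 kN, N_AB = -18.8 kN.
A_AB = 948.3 mm².
A_BC = 54.32 mm².
δ_AB = -18800·843/(948.3·204000) = -0.08192 mm
δ_BC = -18800·261/(54.32·204000) = -0.4428 mm
δ = Σδ_i = -0.5247 mm.

-0.525 mm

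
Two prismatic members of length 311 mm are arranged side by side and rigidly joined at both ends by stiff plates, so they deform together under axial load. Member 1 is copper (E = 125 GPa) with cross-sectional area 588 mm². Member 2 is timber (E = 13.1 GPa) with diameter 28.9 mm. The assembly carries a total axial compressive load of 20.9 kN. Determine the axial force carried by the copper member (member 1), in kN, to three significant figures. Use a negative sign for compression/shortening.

A_2 = 656 mm².
Equal strain + equilibrium ⇒ each member carries load in proportion to AE: A₁E₁ = 73500000 N, A₂E₂ = 8593000 N, ΣAE = 82090000 N.
F₁ = P·A₁E₁/ΣAE = -20900·73500000/82090000 = -18710 N.

-18.7 kN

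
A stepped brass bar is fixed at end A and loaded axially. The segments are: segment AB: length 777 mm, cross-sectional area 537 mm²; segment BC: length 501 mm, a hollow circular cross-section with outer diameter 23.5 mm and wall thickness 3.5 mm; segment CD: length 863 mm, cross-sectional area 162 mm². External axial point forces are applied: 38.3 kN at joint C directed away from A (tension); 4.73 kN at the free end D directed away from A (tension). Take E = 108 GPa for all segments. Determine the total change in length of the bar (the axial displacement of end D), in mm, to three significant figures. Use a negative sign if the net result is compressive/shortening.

Internal axial forces (sectioning from the free end, tension +): N_CD = 4.73 kN, N_BC = 43.03 kN, N_AB = 43.03 kN.
A_BC = 219.9 mm².
δ_AB = 43030·777/(537·108000) = 0.5765 mm
δ_BC = 43030·501/(219.9·108000) = 0.9077 mm
δ_CD = 4730·863/(162·108000) = 0.2333 mm
δ = Σδ_i = 1.717 mm.

1.72 mm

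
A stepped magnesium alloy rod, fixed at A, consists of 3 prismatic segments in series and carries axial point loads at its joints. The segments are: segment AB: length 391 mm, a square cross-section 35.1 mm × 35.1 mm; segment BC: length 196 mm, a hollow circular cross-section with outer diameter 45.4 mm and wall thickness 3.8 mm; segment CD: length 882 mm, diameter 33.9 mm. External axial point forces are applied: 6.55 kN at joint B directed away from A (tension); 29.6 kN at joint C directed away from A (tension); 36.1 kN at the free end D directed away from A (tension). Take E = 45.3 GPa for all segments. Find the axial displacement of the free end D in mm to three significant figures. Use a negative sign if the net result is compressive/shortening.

1.86 mm

Internal axial forces (sectioning from the free end, tension +): N_CD = 36.1 kN, N_BC = 65.7 kN, N_AB = 72.25 kN.
A_AB = 1232 mm².
A_BC = 496.6 mm².
A_CD = 902.6 mm².
δ_AB = 72250·391/(1232·45300) = 0.5062 mm
δ_BC = 65700·196/(496.6·45300) = 0.5724 mm
δ_CD = 36100·882/(902.6·45300) = 0.7787 mm
δ = Σδ_i = 1.857 mm.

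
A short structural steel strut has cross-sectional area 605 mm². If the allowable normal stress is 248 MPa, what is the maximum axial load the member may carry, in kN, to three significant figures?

P_max = σ_allow · A = 248 · 605 = 150000 N = 150 kN.

150 kN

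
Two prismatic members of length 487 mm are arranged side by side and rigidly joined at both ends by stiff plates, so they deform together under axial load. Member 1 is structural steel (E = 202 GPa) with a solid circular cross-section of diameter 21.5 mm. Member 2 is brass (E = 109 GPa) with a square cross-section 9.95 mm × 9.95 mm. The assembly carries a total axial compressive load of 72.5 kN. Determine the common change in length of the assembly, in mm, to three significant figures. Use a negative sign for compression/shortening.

-0.420 mm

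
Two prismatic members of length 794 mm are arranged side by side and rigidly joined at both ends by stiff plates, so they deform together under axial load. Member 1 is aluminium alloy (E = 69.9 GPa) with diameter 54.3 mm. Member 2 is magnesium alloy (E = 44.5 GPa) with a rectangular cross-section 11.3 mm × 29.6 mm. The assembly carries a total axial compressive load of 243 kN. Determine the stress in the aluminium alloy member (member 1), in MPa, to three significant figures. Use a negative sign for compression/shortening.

A_1 = 2316 mm².
A_2 = 334.5 mm².
Equal strain + equilibrium ⇒ each member carries load in proportion to AE: A₁E₁ = 161900000 N, A₂E₂ = 14880000 N, ΣAE = 176800000 N.
σ₁ = P·E₁/ΣAE = -243000·69900/176800000 = -96.1 MPa.

-96.1 MPa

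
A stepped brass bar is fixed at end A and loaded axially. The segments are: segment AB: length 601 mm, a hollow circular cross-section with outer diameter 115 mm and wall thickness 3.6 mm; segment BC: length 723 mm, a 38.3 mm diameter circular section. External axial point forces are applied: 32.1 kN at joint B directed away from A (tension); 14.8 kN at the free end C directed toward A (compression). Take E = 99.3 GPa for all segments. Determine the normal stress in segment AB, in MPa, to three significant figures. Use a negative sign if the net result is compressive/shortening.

Internal axial forces (sectioning from the free end, tension +): N_BC = -14.8 kN, N_AB = 17.3 kN.
A_AB = 1260 mm².
σ_AB = N_AB/A_AB = 17300/1260 = 13.73 MPa.

13.7 MPa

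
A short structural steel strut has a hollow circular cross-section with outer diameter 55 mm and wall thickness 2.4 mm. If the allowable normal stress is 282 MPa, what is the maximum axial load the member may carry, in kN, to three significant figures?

A = 396.6 mm².
P_max = σ_allow · A = 282 · 396.6 = 111800 N = 111.8 kN.

112 kN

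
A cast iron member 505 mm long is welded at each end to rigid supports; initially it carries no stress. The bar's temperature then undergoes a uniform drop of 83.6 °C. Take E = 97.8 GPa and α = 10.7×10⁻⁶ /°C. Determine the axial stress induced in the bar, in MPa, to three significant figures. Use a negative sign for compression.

87.5 MPa

Free thermal expansion αLΔT = 10.7e-6 · 505 · -83.6 = -0.4517 mm.
The walls impose strain ε = −(-0.4517)/505 = 8.9452e-04; σ = Eε = 97800 · 8.9452e-04 = 87.48 MPa.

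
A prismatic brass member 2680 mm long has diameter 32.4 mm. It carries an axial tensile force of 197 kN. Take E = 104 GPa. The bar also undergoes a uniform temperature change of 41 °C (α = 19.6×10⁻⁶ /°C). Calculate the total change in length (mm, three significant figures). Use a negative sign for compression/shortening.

A = 824.5 mm².
δ_mech = NL/(AE) = 197000·2680/(824.5·104000) = 6.157 mm.
δ_thermal = αLΔT = 19.6e-6·2680·41 = 2.154 mm.
δ = δ_mech + δ_thermal = 8.311 mm.

8.31 mm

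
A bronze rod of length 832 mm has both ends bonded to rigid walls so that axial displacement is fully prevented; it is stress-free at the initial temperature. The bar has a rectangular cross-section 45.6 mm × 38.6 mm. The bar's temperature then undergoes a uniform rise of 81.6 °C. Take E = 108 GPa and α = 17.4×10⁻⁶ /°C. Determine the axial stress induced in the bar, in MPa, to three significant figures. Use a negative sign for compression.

-153 MPa

Free thermal expansion αLΔT = 17.4e-6 · 832 · 81.6 = 1.181 mm.
The walls impose strain ε = −(1.181)/832 = -1.4198e-03; σ = Eε = 108000 · -1.4198e-03 = -153.3 MPa.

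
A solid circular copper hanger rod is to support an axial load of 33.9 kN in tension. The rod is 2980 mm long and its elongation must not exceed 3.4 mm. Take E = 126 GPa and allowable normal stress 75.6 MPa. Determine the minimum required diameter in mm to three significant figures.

23.9 mm

Required area A ≥ P/σ_allow = 33900/75.6 = 448.4 mm².
For a solid circular section, d ≥ √(4A/π) = 23.89 mm.
Elongation limit: A ≥ PL/(Eδ_allow) = 33900·2980/(126000·3.4) = 235.8 mm² ⇒ d ≥ 17.33 mm.
The stress limit governs.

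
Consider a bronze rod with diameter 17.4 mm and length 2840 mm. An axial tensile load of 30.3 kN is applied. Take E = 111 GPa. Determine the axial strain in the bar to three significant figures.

A = 237.8 mm².
σ = N/A = 127.4 MPa; ε = σ/E = 127.4/111000 = 1.148e-03.

0.00115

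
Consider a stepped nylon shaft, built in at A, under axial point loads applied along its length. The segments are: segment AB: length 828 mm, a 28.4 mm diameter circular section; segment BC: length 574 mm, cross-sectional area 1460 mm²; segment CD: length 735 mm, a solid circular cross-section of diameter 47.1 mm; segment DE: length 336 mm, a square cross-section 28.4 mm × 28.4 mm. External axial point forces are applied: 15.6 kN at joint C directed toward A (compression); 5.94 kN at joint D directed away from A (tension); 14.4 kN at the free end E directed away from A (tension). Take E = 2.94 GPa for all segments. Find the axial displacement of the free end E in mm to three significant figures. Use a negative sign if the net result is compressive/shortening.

7.70 mm

Internal axial forces (sectioning from the free end, tension +): N_DE = 14.4 kN, N_CD = 20.34 kN, N_BC = 4.74 kN, N_AB = 4.74 kN.
A_AB = 633.5 mm².
A_CD = 1742 mm².
A_DE = 806.6 mm².
δ_AB = 4740·828/(633.5·2940) = 2.107 mm
δ_BC = 4740·574/(1460·2940) = 0.6339 mm
δ_CD = 20340·735/(1742·2940) = 2.918 mm
δ_DE = 14400·336/(806.6·2940) = 2.04 mm
δ = Σδ_i = 7.7 mm.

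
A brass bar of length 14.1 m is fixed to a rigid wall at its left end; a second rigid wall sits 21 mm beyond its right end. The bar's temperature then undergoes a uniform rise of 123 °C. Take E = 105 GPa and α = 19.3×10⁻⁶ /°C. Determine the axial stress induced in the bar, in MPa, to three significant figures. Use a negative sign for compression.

-92.9 MPa

Free thermal expansion αLΔT = 19.3e-6 · 14100 · 123 = 33.47 mm.
The walls engage after the gap closes; constrained expansion = 33.47 − 21 = 12.47 mm.
The walls impose strain ε = −(12.47)/14100 = -8.8454e-04; σ = Eε = 105000 · -8.8454e-04 = -92.88 MPa.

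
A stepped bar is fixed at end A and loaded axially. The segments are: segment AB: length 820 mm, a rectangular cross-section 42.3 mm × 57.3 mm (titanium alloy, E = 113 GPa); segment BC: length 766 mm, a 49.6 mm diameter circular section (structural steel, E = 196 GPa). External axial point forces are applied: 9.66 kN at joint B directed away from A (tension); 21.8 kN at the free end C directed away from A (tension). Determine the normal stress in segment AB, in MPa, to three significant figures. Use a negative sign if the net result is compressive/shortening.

13.0 MPa

Internal axial forces (sectioning from the free end, tension +): N_BC = 21.8 kN, N_AB = 31.46 kN.
A_AB = 2424 mm².
σ_AB = N_AB/A_AB = 31460/2424 = 12.98 MPa.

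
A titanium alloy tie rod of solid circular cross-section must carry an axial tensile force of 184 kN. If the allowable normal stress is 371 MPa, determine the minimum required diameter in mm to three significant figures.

Required area A ≥ P/σ_allow = 184000/371 = 496 mm².
For a solid circular section, d ≥ √(4A/π) = 25.13 mm.

25.1 mm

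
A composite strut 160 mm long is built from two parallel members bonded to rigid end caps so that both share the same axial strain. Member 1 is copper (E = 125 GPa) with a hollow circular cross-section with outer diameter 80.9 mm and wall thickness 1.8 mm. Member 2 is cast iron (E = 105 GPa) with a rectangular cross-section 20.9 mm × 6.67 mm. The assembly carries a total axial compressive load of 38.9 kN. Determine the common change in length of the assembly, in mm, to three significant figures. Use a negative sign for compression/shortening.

-0.0882 mm

A_1 = 447.3 mm².
A_2 = 139.4 mm².
Equal strain + equilibrium ⇒ each member carries load in proportion to AE: A₁E₁ = 55910000 N, A₂E₂ = 14640000 N, ΣAE = 70550000 N.
δ = PL/ΣAE = -38900·160/70550000 = -0.08822 mm.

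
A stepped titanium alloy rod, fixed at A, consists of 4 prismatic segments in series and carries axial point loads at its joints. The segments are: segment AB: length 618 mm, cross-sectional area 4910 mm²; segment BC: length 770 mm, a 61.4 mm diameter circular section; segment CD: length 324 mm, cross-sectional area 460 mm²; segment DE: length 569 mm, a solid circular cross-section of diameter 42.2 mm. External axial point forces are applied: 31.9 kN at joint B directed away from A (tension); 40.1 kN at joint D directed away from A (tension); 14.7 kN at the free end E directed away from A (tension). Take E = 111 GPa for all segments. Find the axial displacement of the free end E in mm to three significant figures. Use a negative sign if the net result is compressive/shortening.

0.628 mm

Internal axial forces (sectioning from the free end, tension +): N_DE = 14.7 kN, N_CD = 54.8 kN, N_BC = 54.8 kN, N_AB = 86.7 kN.
A_BC = 2961 mm².
A_DE = 1399 mm².
δ_AB = 86700·618/(4910·111000) = 0.09831 mm
δ_BC = 54800·770/(2961·111000) = 0.1284 mm
δ_CD = 54800·324/(460·111000) = 0.3477 mm
δ_DE = 14700·569/(1399·111000) = 0.05388 mm
δ = Σδ_i = 0.6283 mm.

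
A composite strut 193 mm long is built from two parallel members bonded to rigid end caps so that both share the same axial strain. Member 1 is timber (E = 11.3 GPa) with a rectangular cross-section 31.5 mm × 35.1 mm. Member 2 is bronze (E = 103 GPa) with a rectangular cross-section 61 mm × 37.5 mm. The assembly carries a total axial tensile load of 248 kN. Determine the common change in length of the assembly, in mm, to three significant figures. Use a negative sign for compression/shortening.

0.193 mm

A_1 = 1106 mm².
A_2 = 2288 mm².
Equal strain + equilibrium ⇒ each member carries load in proportion to AE: A₁E₁ = 12490000 N, A₂E₂ = 235600000 N, ΣAE = 248100000 N.
δ = PL/ΣAE = 248000·193/248100000 = 0.1929 mm.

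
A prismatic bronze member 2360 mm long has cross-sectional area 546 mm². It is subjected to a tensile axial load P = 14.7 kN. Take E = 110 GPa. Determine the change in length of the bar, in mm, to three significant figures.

0.578 mm

δ_mech = NL/(AE) = 14700·2360/(546·110000) = 0.5776 mm.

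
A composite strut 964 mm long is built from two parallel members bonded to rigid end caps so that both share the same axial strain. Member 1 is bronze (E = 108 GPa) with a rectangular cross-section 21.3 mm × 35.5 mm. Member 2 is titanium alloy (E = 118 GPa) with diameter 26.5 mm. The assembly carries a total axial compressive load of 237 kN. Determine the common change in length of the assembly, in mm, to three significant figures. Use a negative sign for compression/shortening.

A_1 = 756.1 mm².
A_2 = 551.5 mm².
Equal strain + equilibrium ⇒ each member carries load in proportion to AE: A₁E₁ = 81660000 N, A₂E₂ = 65080000 N, ΣAE = 146700000 N.
δ = PL/ΣAE = -237000·964/146700000 = -1.557 mm.

-1.56 mm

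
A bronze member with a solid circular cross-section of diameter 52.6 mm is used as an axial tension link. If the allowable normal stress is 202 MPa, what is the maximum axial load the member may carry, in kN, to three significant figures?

439 kN

A = 2173 mm².
P_max = σ_allow · A = 202 · 2173 = 438900 N = 438.9 kN.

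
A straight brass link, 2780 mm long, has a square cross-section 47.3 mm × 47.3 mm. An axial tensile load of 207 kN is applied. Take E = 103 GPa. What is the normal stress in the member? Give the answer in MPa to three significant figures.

A = 2237 mm².
σ = N/A = 207000/2237 = 92.52 MPa.

92.5 MPa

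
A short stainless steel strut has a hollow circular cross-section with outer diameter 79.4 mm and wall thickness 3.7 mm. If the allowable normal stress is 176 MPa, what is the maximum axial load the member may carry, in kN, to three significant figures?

155 kN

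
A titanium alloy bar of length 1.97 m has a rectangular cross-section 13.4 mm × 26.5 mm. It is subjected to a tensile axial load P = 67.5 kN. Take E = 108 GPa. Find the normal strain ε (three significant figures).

0.00176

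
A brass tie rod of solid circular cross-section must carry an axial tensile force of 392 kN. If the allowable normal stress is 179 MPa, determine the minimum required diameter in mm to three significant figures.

52.8 mm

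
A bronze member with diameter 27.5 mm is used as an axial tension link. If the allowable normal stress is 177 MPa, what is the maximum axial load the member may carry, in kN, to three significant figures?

A = 594 mm².
P_max = σ_allow · A = 177 · 594 = 105100 N = 105.1 kN.

105 kN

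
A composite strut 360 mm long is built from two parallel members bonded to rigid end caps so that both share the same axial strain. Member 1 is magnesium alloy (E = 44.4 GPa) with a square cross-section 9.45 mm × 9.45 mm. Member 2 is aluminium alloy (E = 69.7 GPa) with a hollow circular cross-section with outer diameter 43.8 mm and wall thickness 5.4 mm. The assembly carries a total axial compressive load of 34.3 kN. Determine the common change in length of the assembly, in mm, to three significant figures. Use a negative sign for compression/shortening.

A_1 = 89.3 mm².
A_2 = 651.4 mm².
Equal strain + equilibrium ⇒ each member carries load in proportion to AE: A₁E₁ = 3965000 N, A₂E₂ = 45410000 N, ΣAE = 49370000 N.
δ = PL/ΣAE = -34300·360/49370000 = -0.2501 mm.

-0.250 mm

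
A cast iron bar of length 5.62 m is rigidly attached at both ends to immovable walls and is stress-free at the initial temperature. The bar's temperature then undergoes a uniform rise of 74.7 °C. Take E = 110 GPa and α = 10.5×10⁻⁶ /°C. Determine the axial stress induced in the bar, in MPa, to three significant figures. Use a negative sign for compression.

Free thermal expansion αLΔT = 10.5e-6 · 5620 · 74.7 = 4.408 mm.
The walls impose strain ε = −(4.408)/5620 = -7.8435e-04; σ = Eε = 110000 · -7.8435e-04 = -86.28 MPa.

-86.3 MPa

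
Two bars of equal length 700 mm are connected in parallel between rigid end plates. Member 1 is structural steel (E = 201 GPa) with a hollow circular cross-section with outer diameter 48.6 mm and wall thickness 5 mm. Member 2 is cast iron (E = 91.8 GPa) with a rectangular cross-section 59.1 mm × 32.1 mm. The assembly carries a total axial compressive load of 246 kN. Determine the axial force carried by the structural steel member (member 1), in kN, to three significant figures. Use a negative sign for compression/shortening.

A_1 = 684.9 mm².
A_2 = 1897 mm².
Equal strain + equilibrium ⇒ each member carries load in proportion to AE: A₁E₁ = 137700000 N, A₂E₂ = 174200000 N, ΣAE = 311800000 N.
F₁ = P·A₁E₁/ΣAE = -246000·137700000/311800000 = -108600 N.

-109 kN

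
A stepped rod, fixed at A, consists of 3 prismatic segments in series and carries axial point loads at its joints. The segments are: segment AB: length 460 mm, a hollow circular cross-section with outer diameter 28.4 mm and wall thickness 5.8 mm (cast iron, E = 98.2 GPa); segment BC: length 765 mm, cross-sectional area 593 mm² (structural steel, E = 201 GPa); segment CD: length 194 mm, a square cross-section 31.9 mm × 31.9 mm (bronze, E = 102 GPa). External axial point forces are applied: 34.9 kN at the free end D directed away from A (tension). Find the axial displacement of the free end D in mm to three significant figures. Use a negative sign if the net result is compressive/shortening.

Internal axial forces (sectioning from the free end, tension +): N_CD = 34.9 kN, N_BC = 34.9 kN, N_AB = 34.9 kN.
A_AB = 411.8 mm².
A_CD = 1018 mm².
δ_AB = 34900·460/(411.8·98200) = 0.397 mm
δ_BC = 34900·765/(593·201000) = 0.224 mm
δ_CD = 34900·194/(1018·102000) = 0.06523 mm
δ = Σδ_i = 0.6862 mm.

0.686 mm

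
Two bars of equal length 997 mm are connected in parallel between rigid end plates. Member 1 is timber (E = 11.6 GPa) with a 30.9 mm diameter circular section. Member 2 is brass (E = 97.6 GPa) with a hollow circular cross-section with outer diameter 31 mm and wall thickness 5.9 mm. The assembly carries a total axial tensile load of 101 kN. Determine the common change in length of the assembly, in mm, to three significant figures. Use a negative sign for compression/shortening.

A_1 = 749.9 mm².
A_2 = 465.2 mm².
Equal strain + equilibrium ⇒ each member carries load in proportion to AE: A₁E₁ = 8699000 N, A₂E₂ = 45410000 N, ΣAE = 54110000 N.
δ = PL/ΣAE = 101000·997/54110000 = 1.861 mm.

1.86 mm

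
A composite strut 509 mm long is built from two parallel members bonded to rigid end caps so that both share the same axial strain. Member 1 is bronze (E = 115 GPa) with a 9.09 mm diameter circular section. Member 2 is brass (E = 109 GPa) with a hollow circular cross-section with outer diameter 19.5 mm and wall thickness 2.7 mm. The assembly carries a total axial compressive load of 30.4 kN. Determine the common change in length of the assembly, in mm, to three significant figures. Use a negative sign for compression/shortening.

A_1 = 64.9 mm².
A_2 = 142.5 mm².
Equal strain + equilibrium ⇒ each member carries load in proportion to AE: A₁E₁ = 7463000 N, A₂E₂ = 15530000 N, ΣAE = 23000000 N.
δ = PL/ΣAE = -30400·509/23000000 = -0.6729 mm.

-0.673 mm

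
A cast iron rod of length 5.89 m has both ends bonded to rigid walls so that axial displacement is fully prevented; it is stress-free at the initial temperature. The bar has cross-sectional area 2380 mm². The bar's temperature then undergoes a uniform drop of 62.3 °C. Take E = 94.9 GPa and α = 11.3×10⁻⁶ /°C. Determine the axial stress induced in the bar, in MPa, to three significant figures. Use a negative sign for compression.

Free thermal expansion αLΔT = 11.3e-6 · 5890 · -62.3 = -4.147 mm.
The walls impose strain ε = −(-4.147)/5890 = 7.0399e-04; σ = Eε = 94900 · 7.0399e-04 = 66.81 MPa.

66.8 MPa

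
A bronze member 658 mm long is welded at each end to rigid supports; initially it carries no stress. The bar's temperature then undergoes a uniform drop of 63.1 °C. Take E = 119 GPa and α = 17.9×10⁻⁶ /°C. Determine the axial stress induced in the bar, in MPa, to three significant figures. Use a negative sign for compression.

134 MPa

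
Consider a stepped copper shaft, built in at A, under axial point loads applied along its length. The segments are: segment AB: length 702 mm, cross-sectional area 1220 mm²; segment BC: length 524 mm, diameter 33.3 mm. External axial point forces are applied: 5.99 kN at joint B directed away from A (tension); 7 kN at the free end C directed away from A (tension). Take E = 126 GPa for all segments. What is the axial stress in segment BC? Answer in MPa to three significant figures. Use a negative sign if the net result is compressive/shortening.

Internal axial forces (sectioning from the free end, tension +): N_BC = 7 kN, N_AB = 12.99 kN.
A_BC = 870.9 mm².
σ_BC = N_BC/A_BC = 7000/870.9 = 8.037 MPa.

8.04 MPa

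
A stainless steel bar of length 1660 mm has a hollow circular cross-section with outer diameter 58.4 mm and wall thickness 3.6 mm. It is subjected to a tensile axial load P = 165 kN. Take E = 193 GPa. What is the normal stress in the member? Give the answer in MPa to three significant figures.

A = 619.8 mm².
σ = N/A = 165000/619.8 = 266.2 MPa.

266 MPa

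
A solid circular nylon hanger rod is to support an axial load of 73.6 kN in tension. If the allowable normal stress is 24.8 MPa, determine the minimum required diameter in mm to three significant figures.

61.5 mm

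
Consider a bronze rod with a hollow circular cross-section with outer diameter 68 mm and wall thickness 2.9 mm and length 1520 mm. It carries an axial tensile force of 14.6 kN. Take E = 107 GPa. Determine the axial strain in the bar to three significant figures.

A = 593.1 mm².
σ = N/A = 24.62 MPa; ε = σ/E = 24.62/107000 = 2.301e-04.

2.30e-04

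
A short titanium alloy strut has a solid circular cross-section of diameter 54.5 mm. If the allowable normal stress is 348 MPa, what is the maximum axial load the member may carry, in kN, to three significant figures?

A = 2333 mm².
P_max = σ_allow · A = 348 · 2333 = 811800 N = 811.8 kN.

812 kN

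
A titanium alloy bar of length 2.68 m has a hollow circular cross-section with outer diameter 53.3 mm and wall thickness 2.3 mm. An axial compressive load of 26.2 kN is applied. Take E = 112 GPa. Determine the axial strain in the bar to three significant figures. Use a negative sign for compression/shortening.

-6.35e-04

A = 368.5 mm².
σ = N/A = -71.1 MPa; ε = σ/E = -71.1/112000 = -6.348e-04.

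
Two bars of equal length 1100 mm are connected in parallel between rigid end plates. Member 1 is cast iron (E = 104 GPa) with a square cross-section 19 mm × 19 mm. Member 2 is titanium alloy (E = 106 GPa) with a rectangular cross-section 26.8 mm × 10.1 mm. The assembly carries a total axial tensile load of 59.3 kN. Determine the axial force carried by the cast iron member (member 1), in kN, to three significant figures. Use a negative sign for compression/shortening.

33.6 kN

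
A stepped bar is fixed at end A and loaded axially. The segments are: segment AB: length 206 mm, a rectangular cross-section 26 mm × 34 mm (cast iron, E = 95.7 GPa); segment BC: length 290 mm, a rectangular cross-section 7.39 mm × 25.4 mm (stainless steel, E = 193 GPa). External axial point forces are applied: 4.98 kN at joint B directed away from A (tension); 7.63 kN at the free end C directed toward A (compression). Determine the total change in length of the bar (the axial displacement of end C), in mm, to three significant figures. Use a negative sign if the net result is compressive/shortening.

-0.0675 mm

Internal axial forces (sectioning from the free end, tension +): N_BC = -7.63 kN, N_AB = -2.65 kN.
A_AB = 884 mm².
A_BC = 187.7 mm².
δ_AB = -2650·206/(884·95700) = -0.006453 mm
δ_BC = -7630·290/(187.7·193000) = -0.06108 mm
δ = Σδ_i = -0.06753 mm.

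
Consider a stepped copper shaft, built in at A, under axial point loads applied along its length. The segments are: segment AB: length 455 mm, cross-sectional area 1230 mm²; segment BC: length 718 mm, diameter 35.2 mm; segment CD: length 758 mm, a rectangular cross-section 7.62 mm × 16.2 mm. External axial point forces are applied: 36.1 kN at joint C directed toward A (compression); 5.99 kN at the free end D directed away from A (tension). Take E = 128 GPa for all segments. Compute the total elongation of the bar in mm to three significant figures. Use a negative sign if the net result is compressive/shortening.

0.0268 mm

Internal axial forces (sectioning from the free end, tension +): N_CD = 5.99 kN, N_BC = -30.11 kN, N_AB = -30.11 kN.
A_BC = 973.1 mm².
A_CD = 123.4 mm².
δ_AB = -30110·455/(1230·128000) = -0.08702 mm
δ_BC = -30110·718/(973.1·128000) = -0.1736 mm
δ_CD = 5990·758/(123.4·128000) = 0.2874 mm
δ = Σδ_i = 0.02678 mm.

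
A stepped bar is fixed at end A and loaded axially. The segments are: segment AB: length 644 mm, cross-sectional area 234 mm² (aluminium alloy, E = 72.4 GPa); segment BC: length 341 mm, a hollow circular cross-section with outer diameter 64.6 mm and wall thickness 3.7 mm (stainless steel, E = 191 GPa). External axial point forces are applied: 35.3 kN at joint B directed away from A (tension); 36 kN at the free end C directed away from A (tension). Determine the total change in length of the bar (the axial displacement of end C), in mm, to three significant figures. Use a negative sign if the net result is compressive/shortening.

2.80 mm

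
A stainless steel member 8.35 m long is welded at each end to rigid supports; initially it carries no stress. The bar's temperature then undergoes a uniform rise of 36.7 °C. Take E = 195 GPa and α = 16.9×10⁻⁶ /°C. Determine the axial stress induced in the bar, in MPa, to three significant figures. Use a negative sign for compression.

-121 MPa

Free thermal expansion αLΔT = 16.9e-6 · 8350 · 36.7 = 5.179 mm.
The walls impose strain ε = −(5.179)/8350 = -6.2023e-04; σ = Eε = 195000 · -6.2023e-04 = -120.9 MPa.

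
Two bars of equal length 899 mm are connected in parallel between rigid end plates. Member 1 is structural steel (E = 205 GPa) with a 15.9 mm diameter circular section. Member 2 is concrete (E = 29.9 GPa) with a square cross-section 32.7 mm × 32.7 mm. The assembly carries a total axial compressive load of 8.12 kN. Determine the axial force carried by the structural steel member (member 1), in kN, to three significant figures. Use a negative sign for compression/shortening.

-4.55 kN

A_1 = 198.6 mm².
A_2 = 1069 mm².
Equal strain + equilibrium ⇒ each member carries load in proportion to AE: A₁E₁ = 40700000 N, A₂E₂ = 31970000 N, ΣAE = 72680000 N.
F₁ = P·A₁E₁/ΣAE = -8120·40700000/72680000 = -4548 N.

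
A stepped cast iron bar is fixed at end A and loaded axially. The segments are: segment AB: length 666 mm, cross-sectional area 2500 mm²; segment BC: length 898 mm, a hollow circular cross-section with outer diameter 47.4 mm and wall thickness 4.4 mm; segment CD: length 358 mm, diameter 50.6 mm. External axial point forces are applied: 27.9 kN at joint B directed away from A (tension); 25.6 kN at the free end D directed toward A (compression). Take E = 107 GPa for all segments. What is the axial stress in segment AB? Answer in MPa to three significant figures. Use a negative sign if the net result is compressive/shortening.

Internal axial forces (sectioning from the free end, tension +): N_CD = -25.6 kN, N_BC = -25.6 kN, N_AB = 2.3 kN.
σ_AB = N_AB/A_AB = 2300/2500 = 0.92 MPa.

0.920 MPa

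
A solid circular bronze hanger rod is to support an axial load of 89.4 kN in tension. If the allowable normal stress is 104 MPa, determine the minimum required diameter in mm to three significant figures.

Required area A ≥ P/σ_allow = 89400/104 = 859.6 mm².
For a solid circular section, d ≥ √(4A/π) = 33.08 mm.

33.1 mm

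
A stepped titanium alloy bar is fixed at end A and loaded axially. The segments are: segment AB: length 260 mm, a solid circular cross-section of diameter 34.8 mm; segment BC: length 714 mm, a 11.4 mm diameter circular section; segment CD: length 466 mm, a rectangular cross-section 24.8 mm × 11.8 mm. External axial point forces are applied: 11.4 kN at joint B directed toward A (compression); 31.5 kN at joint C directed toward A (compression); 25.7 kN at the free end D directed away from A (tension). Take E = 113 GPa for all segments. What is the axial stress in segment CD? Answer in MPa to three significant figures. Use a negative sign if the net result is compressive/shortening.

87.8 MPa

Internal axial forces (sectioning from the free end, tension +): N_CD = 25.7 kN, N_BC = -5.8 kN, N_AB = -17.2 kN.
A_CD = 292.6 mm².
σ_CD = N_CD/A_CD = 25700/292.6 = 87.82 MPa.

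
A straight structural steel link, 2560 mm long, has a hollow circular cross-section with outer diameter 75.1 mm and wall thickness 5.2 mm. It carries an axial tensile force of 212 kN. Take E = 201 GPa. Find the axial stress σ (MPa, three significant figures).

A = 1142 mm².
σ = N/A = 212000/1142 = 185.7 MPa.

186 MPa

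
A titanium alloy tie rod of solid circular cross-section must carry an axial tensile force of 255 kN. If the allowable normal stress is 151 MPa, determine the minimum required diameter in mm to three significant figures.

46.4 mm

Required area A ≥ P/σ_allow = 255000/151 = 1689 mm².
For a solid circular section, d ≥ √(4A/π) = 46.37 mm.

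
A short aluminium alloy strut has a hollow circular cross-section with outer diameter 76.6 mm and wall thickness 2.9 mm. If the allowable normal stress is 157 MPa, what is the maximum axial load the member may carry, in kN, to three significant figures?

105 kN

A = 671.5 mm².
P_max = σ_allow · A = 157 · 671.5 = 105400 N = 105.4 kN.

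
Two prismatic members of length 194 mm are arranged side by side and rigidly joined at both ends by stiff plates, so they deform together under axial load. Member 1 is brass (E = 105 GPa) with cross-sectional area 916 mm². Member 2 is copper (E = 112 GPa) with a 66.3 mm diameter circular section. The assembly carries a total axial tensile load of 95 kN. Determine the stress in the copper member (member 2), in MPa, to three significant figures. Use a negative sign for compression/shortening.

A_2 = 3452 mm².
Equal strain + equilibrium ⇒ each member carries load in proportion to AE: A₁E₁ = 96180000 N, A₂E₂ = 386700000 N, ΣAE = 482800000 N.
σ₂ = P·E₂/ΣAE = 95000·112000/482800000 = 22.04 MPa.

22.0 MPa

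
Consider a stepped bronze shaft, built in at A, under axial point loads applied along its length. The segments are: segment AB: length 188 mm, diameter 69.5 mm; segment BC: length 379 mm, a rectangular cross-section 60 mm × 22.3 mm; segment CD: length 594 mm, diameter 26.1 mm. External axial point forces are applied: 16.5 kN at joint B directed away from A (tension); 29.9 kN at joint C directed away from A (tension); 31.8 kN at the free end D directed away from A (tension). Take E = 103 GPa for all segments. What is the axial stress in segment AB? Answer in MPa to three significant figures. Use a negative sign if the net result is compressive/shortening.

Internal axial forces (sectioning from the free end, tension +): N_CD = 31.8 kN, N_BC = 61.7 kN, N_AB = 78.2 kN.
A_AB = 3794 mm².
σ_AB = N_AB/A_AB = 78200/3794 = 20.61 MPa.

20.6 MPa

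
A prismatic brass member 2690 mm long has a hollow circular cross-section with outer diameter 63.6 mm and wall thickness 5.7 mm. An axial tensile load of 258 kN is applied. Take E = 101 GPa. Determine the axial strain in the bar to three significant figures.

A = 1037 mm².
σ = N/A = 248.8 MPa; ε = σ/E = 248.8/101000 = 2.464e-03.

0.00246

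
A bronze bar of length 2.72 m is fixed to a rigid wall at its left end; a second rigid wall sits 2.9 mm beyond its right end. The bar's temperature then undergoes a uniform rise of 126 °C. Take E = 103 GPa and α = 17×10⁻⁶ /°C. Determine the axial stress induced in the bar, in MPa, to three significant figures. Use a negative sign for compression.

-111 MPa

Free thermal expansion αLΔT = 17e-6 · 2720 · 126 = 5.826 mm.
The walls engage after the gap closes; constrained expansion = 5.826 − 2.9 = 2.926 mm.
The walls impose strain ε = −(2.926)/2720 = -1.0758e-03; σ = Eε = 103000 · -1.0758e-03 = -110.8 MPa.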